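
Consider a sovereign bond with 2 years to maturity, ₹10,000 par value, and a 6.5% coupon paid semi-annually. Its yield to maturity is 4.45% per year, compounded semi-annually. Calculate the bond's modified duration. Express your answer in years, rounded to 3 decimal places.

Periodic yield y = 0.02225. First find Macaulay duration:
  t   CF        PV=CF/(1+0.02225)^t    t·PV
  1       325.00       317.9261       317.9261
  2       325.00       311.0063       622.0125
  3       325.00       304.2370       912.7109
  4    10,325.00     9,455.0011    37,820.0044
  Σ                 10,388.1705    39,672.6540
P = 10,388.1705; Macaulay duration = 39,672.6540 / 10,388.1705 = 3.81902 half-year periods = 1.90951 years.
Modified duration = D_Mac / (1 + y) = 1.90951 / 1.02225 = 1.86795 years.

1.868 years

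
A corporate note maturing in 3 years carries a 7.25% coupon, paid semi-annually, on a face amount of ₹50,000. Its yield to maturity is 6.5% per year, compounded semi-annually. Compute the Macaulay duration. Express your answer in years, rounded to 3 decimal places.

2.752 years

Periodic yield y = 0.0325. Discount each cash flow and weight by its period:
  t   CF        PV=CF/(1+0.0325)^t    t·PV
  1     1,812.50     1,755.4479     1,755.4479
  2     1,812.50     1,700.1917     3,400.3834
  3     1,812.50     1,646.6748     4,940.0243
  4     1,812.50     1,594.8424     6,379.3696
  5     1,812.50     1,544.6416     7,723.2078
  6    51,812.50    42,765.5622   256,593.3733
  Σ                 51,007.3606   280,791.8064
Price P = Σ PV = 51,007.3606.
Macaulay duration = Σ(t·PV) / P = 280,791.8064 / 51,007.3606 = 5.50493 half-year periods.
In years: 5.50493 / 2 = 2.75246 years.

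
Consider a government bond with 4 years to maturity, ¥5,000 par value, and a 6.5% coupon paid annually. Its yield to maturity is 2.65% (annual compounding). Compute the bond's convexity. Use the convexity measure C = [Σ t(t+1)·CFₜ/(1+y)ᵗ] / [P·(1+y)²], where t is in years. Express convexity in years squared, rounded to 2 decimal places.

With y = 0.0265:
  t   CF        PV=CF/(1+0.0265)^t    t·PV        t(t+1)·PV
  1       325.00       316.6098       316.6098         633.2197
  2       325.00       308.4363       616.8726       1,850.6177
  3       325.00       300.4737       901.4212       3,605.6847
  4     5,325.00     4,796.0511    19,184.2042      95,921.0210
  Σ                  5,721.5709    21,019.1078     102,010.5431
P = 5,721.5709.
Convexity = Σ t(t+1)·PV / [P·(1+y)²] = 102,010.5431 / (5,721.5709 × 1.053702) = 16.92045.

16.92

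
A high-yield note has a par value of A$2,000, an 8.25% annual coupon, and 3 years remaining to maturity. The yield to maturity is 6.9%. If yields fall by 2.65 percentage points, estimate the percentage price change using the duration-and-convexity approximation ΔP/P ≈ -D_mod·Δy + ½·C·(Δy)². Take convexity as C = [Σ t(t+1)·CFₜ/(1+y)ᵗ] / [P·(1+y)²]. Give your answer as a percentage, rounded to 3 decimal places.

With y = 0.069:
  t   CF        PV=CF/(1+0.069)^t    t·PV        t(t+1)·PV
  1       165.00       154.3499       154.3499         308.6997
  2       165.00       144.3871       288.7743         866.3229
  3     2,165.00     1,772.2492     5,316.7476      21,266.9902
  Σ                  2,070.9862     5,759.8717      22,442.0128
P = 2,070.9862; D_Mac = 2.78122 yrs; D_mod = 2.60170 yrs; C = 9.48264.
Duration effect: -2.60170 × (-0.0265) = +0.068945
Convexity effect: 0.5 × 9.48264 × (-0.0265)² = +0.0033296
ΔP/P ≈ +0.068945 + 0.0033296 = +0.072275 = +7.2275%.

+7.227%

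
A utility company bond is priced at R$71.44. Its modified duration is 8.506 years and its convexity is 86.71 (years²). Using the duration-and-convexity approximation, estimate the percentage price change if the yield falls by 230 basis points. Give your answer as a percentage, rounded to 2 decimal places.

+21.86%

Duration effect: -D_mod·Δy = -8.506 × (-0.023) = +0.195638
Convexity effect: ½·C·(Δy)² = 0.5 × 86.71 × (-0.023)² = +0.022934795
ΔP/P ≈ +0.195638 + 0.022934795 = +0.218572795
= +21.8572795%.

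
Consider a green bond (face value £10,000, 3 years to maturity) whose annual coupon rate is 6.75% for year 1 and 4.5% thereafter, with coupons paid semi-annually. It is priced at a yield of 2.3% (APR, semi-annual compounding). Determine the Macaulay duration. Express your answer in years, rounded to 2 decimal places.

Periodic yield y = 0.0115. Discount each cash flow and weight by its period:
  t   CF        PV=CF/(1+0.0115)^t    t·PV
  1       337.50       333.6629       333.6629
  2       337.50       329.8694       659.7388
  3       225.00       217.4127       652.2380
  4       225.00       214.9409       859.7634
  5       225.00       212.4971     1,062.4857
  6    10,225.00     9,547.0236    57,282.1413
  Σ                 10,855.4065    60,850.0301
Price P = Σ PV = 10,855.4065.
Macaulay duration = Σ(t·PV) / P = 60,850.0301 / 10,855.4065 = 5.60550 half-year periods.
In years: 5.60550 / 2 = 2.80275 years.

2.80 years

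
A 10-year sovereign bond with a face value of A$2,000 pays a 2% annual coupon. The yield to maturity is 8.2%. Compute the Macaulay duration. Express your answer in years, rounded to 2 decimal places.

Periodic yield y = 0.082. Discount each cash flow and weight by its year:
  t   CF        PV=CF/(1+0.082)^t    t·PV
  1        40.00        36.9686        36.9686
  2        40.00        34.1669        68.3338
  3        40.00        31.5775        94.7326
  4        40.00        29.1844       116.7376
  5        40.00        26.9727       134.8633
  6        40.00        24.9285       149.5711
  7        40.00        23.0393       161.2751
  8        40.00        21.2932       170.3460
  9        40.00        19.6795       177.1157
  10    2,040.00       927.5932     9,275.9321
  Σ                  1,175.4039    10,385.8758
Price P = Σ PV = 1,175.4039.
Macaulay duration = Σ(t·PV) / P = 10,385.8758 / 1,175.4039 = 8.83601 years.

8.84 years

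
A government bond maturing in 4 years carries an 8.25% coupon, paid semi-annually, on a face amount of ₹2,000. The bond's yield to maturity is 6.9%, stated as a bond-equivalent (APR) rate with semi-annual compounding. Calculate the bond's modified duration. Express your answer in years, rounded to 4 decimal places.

3.3840 years

Periodic yield y = 0.0345. First find Macaulay duration:
  t   CF        PV=CF/(1+0.0345)^t    t·PV
  1        82.50        79.7487        79.7487
  2        82.50        77.0891       154.1782
  3        82.50        74.5182       223.5547
  4        82.50        72.0331       288.1323
  5        82.50        69.6308       348.1541
  6        82.50        67.3087       403.8520
  7        82.50        65.0640       455.4477
  8     2,082.50     1,587.5999    12,700.7988
  Σ                  2,092.9924    14,653.8664
P = 2,092.9924; Macaulay duration = 14,653.8664 / 2,092.9924 = 7.00140 half-year periods = 3.50070 years.
Modified duration = D_Mac / (1 + y) = 3.50070 / 1.0345 = 3.38395 years.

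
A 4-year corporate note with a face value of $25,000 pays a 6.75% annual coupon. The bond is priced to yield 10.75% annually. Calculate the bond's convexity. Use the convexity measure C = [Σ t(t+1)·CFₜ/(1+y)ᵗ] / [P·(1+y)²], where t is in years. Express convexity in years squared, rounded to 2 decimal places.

14.20

With y = 0.1075:
  t   CF        PV=CF/(1+0.1075)^t    t·PV        t(t+1)·PV
  1     1,687.50     1,523.7020     1,523.7020       3,047.4041
  2     1,687.50     1,375.8032     2,751.6064       8,254.8191
  3     1,687.50     1,242.2602     3,726.7806      14,907.1226
  4    26,687.50    17,739.1560    70,956.6240     354,783.1199
  Σ                 21,880.9214    78,958.7130     380,992.4656
P = 21,880.9214.
Convexity = Σ t(t+1)·PV / [P·(1+y)²] = 380,992.4656 / (21,880.9214 × 1.226556) = 14.19591.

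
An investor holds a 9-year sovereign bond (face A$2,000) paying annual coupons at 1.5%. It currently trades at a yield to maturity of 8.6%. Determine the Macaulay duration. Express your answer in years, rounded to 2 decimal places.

8.27 years

Periodic yield y = 0.086. Discount each cash flow and weight by its year:
  t   CF        PV=CF/(1+0.086)^t    t·PV
  1        30.00        27.6243        27.6243
  2        30.00        25.4367        50.8735
  3        30.00        23.4224        70.2673
  4        30.00        21.5676        86.2704
  5        30.00        19.8597        99.2984
  6        30.00        18.2870       109.7220
  7        30.00        16.8389       117.8720
  8        30.00        15.5054       124.0431
  9     2,030.00       966.1123     8,695.0107
  Σ                  1,134.6543     9,380.9816
Price P = Σ PV = 1,134.6543.
Macaulay duration = Σ(t·PV) / P = 9,380.9816 / 1,134.6543 = 8.26770 years.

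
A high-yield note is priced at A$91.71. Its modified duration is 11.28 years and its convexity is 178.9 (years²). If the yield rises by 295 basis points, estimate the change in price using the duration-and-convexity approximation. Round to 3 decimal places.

Duration effect: -D_mod·Δy = -11.28 × (+0.0295) = -0.332760
Convexity effect: ½·C·(Δy)² = 0.5 × 178.9 × (0.0295)² = +0.0778438625
ΔP/P ≈ -0.332760 + 0.0778438625 = -0.2549161375
ΔP ≈ 91.71 × (-0.2549161375) = -23.378358970125.

-A$23.378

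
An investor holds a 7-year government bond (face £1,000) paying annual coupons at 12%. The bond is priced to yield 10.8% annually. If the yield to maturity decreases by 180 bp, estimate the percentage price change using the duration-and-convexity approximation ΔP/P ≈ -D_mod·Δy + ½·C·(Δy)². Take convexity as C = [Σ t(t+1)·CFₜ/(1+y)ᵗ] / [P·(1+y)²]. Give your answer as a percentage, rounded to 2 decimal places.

+8.88%

With y = 0.108:
  t   CF        PV=CF/(1+0.108)^t    t·PV        t(t+1)·PV
  1       120.00       108.3032       108.3032         216.6065
  2       120.00        97.7466       195.4932         586.4797
  3       120.00        88.2190       264.6569       1,058.6276
  4       120.00        79.6200       318.4800       1,592.4001
  5       120.00        71.8592       359.2961       2,155.7763
  6       120.00        64.8549       389.1293       2,723.9051
  7     1,120.00       546.3107     3,824.1748      30,593.3987
  Σ                  1,056.9136     5,459.5336      38,927.1941
P = 1,056.9136; D_Mac = 5.16554 yrs; D_mod = 4.66204 yrs; C = 30.00089.
Duration effect: -4.66204 × (-0.018) = +0.083917
Convexity effect: 0.5 × 30.00089 × (-0.018)² = +0.0048601
ΔP/P ≈ +0.083917 + 0.0048601 = +0.088777 = +8.8777%.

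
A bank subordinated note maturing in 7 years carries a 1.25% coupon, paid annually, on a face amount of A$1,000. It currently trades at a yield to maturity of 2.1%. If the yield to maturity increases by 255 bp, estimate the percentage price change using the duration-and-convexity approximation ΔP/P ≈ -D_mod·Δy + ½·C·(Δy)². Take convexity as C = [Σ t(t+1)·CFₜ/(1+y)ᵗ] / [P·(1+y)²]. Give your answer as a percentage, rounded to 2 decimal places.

With y = 0.021:
  t   CF        PV=CF/(1+0.021)^t    t·PV        t(t+1)·PV
  1        12.50        12.2429        12.2429          24.4858
  2        12.50        11.9911        23.9822          71.9465
  3        12.50        11.7445        35.2334         140.9334
  4        12.50        11.5029        46.0116         230.0578
  5        12.50        11.2663        56.3315         337.9890
  6        12.50        11.0346        66.2074         463.4521
  7     1,012.50       875.4167     6,127.9170      49,023.3363
  Σ                    945.1989     6,367.9260      50,292.2010
P = 945.1989; D_Mac = 6.73713 yrs; D_mod = 6.59856 yrs; C = 51.04180.
Duration effect: -6.59856 × (+0.0255) = -0.168263
Convexity effect: 0.5 × 51.04180 × (0.0255)² = +0.0165950
ΔP/P ≈ -0.168263 + 0.0165950 = -0.151668 = -15.1668%.

-15.17%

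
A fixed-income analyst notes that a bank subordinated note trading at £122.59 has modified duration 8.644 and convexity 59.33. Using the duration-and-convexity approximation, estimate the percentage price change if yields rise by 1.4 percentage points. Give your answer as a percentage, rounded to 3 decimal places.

-11.520%

Duration effect: -D_mod·Δy = -8.644 × (+0.014) = -0.121016
Convexity effect: ½·C·(Δy)² = 0.5 × 59.33 × (0.014)² = +0.00581434
ΔP/P ≈ -0.121016 + 0.00581434 = -0.11520166
= -11.520166%.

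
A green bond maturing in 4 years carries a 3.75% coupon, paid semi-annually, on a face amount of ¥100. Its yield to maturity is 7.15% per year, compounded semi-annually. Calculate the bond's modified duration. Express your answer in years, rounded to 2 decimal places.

Periodic yield y = 0.03575. First find Macaulay duration:
  t   CF        PV=CF/(1+0.03575)^t    t·PV
  1        1.875         1.8103         1.8103
  2        1.875         1.7478         3.4956
  3        1.875         1.6875         5.0624
  4        1.875         1.6292         6.5169
  5        1.875         1.5730         7.8650
  6        1.875         1.5187         9.1122
  7        1.875         1.4663        10.2640
  8      101.875        76.9180       615.3441
  Σ                     88.3508       659.4705
P = 88.3508; Macaulay duration = 659.4705 / 88.3508 = 7.46423 half-year periods = 3.73212 years.
Modified duration = D_Mac / (1 + y) = 3.73212 / 1.03575 = 3.60330 years.

3.60 years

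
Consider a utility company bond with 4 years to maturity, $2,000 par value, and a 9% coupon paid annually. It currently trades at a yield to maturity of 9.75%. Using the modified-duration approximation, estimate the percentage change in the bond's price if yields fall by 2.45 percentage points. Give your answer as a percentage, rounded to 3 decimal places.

Periodic yield y = 0.0975. Modified duration first:
  t   CF        PV=CF/(1+0.0975)^t    t·PV
  1       180.00       164.0091       164.0091
  2       180.00       149.4388       298.8777
  3       180.00       136.1629       408.4888
  4     2,180.00     1,502.5827     6,010.3307
  Σ                  1,952.1936     6,881.7063
P = 1,952.1936; D_Mac = 3.52511 yrs; D_mod = 3.52511/(1+0.0975) = 3.21195 yrs.
ΔP/P ≈ -D_mod · Δy = -3.21195 × (-0.0245) = +0.078693 = +7.8693%.

+7.869%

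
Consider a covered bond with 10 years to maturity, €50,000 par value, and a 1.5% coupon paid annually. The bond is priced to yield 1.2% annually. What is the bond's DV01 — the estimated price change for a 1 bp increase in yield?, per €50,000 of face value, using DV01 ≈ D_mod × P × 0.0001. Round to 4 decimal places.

Periodic yield y = 0.012.
  t   CF        PV=CF/(1+0.012)^t    t·PV
  1       750.00       741.1067       741.1067
  2       750.00       732.3189     1,464.6378
  3       750.00       723.6353     2,170.9058
  4       750.00       715.0546     2,860.2185
  5       750.00       706.5757     3,532.8785
  6       750.00       698.1973     4,189.1840
  7       750.00       689.9183     4,829.4282
  8       750.00       681.7375     5,453.8997
  9       750.00       673.6536     6,062.8826
  10   50,750.00    45,043.3748   450,433.7477
  Σ                 51,405.5727   481,738.8896
P = 51,405.5727; D_Mac = 9.37134 yrs; D_mod = 9.26021 yrs.
DV01 ≈ 9.26021 × 51,405.5727 × 0.0001 = 47.602657.

€47.6027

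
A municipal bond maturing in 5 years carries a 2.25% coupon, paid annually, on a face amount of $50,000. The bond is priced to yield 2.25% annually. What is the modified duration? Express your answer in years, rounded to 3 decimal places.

4.679 years

Periodic yield y = 0.0225. First find Macaulay duration:
  t   CF        PV=CF/(1+0.0225)^t    t·PV
  1     1,125.00     1,100.2445     1,100.2445
  2     1,125.00     1,076.0337     2,152.0675
  3     1,125.00     1,052.3557     3,157.0672
  4     1,125.00     1,029.1988     4,116.7951
  5    51,125.00    45,742.1673   228,710.8363
  Σ                 50,000.0000   239,237.0106
P = 50,000.0000; Macaulay duration = 239,237.0106 / 50,000.0000 = 4.78474 years.
Modified duration = D_Mac / (1 + y) = 4.78474 / 1.0225 = 4.67945 years.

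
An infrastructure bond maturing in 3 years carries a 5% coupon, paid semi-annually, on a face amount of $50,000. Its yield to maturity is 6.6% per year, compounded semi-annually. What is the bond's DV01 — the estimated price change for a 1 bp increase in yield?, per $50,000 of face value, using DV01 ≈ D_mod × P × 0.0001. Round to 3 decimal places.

$13.056

Periodic yield y = 0.033.
  t   CF        PV=CF/(1+0.033)^t    t·PV
  1     1,250.00     1,210.0678     1,210.0678
  2     1,250.00     1,171.4112     2,342.8224
  3     1,250.00     1,133.9895     3,401.9686
  4     1,250.00     1,097.7633     4,391.0534
  5     1,250.00     1,062.6944     5,313.4722
  6    51,250.00    42,178.5786   253,071.4719
  Σ                 47,854.5049   269,730.8562
P = 47,854.5049; D_Mac = 5.63648 half-year periods = 2.81824 yrs; D_mod = 2.72821 yrs.
DV01 ≈ 2.72821 × 47,854.5049 × 0.0001 = 13.055705.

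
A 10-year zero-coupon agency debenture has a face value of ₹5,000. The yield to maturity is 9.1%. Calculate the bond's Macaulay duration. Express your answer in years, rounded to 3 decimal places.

10.000 years

A zero-coupon bond has a single cash flow at maturity, so its Macaulay duration equals its maturity: 10 years.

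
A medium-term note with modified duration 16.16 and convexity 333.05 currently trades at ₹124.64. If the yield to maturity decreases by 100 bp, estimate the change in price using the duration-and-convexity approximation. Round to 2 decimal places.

Duration effect: -D_mod·Δy = -16.16 × (-0.01) = +0.161600
Convexity effect: ½·C·(Δy)² = 0.5 × 333.05 × (-0.01)² = +0.0166525
ΔP/P ≈ +0.161600 + 0.0166525 = +0.1782525
ΔP ≈ 124.64 × (+0.1782525) = +22.2173916.

+₹22.22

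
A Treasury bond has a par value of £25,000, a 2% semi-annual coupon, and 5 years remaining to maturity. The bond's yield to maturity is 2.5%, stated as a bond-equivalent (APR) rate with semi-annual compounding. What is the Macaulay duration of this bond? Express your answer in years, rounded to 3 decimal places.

Periodic yield y = 0.0125. Discount each cash flow and weight by its period:
  t   CF        PV=CF/(1+0.0125)^t    t·PV
  1       250.00       246.9136       246.9136
  2       250.00       243.8653       487.7305
  3       250.00       240.8546       722.5637
  4       250.00       237.8811       951.5243
  5       250.00       234.9443     1,174.7213
  6       250.00       232.0437     1,392.2623
  7       250.00       229.1790     1,604.2529
  8       250.00       226.3496     1,810.7969
  9       250.00       223.5552     2,011.9965
  10   25,250.00    22,300.3184   223,003.1839
  Σ                 24,415.9046   233,405.9459
Price P = Σ PV = 24,415.9046.
Macaulay duration = Σ(t·PV) / P = 233,405.9459 / 24,415.9046 = 9.55959 half-year periods.
In years: 9.55959 / 2 = 4.77979 years.

4.780 years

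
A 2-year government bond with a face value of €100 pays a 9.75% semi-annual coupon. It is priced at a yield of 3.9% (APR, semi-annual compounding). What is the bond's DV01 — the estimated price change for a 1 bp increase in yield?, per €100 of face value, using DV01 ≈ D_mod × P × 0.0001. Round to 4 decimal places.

Periodic yield y = 0.0195.
  t   CF        PV=CF/(1+0.0195)^t    t·PV
  1        4.875         4.7818         4.7818
  2        4.875         4.6903         9.3806
  3        4.875         4.6006        13.8018
  4      104.875        97.0785       388.3140
  Σ                    111.1511       416.2781
P = 111.1511; D_Mac = 3.74515 half-year periods = 1.87258 yrs; D_mod = 1.83676 yrs.
DV01 ≈ 1.83676 × 111.1511 × 0.0001 = 0.020416.

€0.0204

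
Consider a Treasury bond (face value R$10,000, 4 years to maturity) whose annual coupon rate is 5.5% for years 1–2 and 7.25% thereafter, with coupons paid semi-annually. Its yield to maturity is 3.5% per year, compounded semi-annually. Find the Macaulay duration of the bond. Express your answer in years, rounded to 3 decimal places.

Periodic yield y = 0.0175. Discount each cash flow and weight by its period:
  t   CF        PV=CF/(1+0.0175)^t    t·PV
  1       275.00       270.2703       270.2703
  2       275.00       265.6219       531.2438
  3       275.00       261.0535       783.1604
  4       275.00       256.5636     1,026.2544
  5       362.50       332.3808     1,661.9040
  6       362.50       326.6642     1,959.9850
  7       362.50       321.0459     2,247.3211
  8    10,362.50     9,019.6399    72,157.1194
  Σ                 11,053.2400    80,637.2582
Price P = Σ PV = 11,053.2400.
Macaulay duration = Σ(t·PV) / P = 80,637.2582 / 11,053.2400 = 7.29535 half-year periods.
In years: 7.29535 / 2 = 3.64768 years.

3.648 years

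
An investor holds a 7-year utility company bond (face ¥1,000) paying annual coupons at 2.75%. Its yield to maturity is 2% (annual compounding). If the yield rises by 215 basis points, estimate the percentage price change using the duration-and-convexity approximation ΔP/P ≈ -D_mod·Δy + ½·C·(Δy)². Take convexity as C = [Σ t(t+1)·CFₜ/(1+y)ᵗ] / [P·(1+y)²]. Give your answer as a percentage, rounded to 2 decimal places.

With y = 0.02:
  t   CF        PV=CF/(1+0.02)^t    t·PV        t(t+1)·PV
  1        27.50        26.9608        26.9608          53.9216
  2        27.50        26.4321        52.8643         158.5928
  3        27.50        25.9139        77.7416         310.9664
  4        27.50        25.4057       101.6230         508.1150
  5        27.50        24.9076       124.5380         747.2279
  6        27.50        24.4192       146.5153       1,025.6069
  7     1,027.50       894.5006     6,261.5041      50,092.0327
  Σ                  1,048.5399     6,791.7470      52,896.4633
P = 1,048.5399; D_Mac = 6.47734 yrs; D_mod = 6.35033 yrs; C = 48.48879.
Duration effect: -6.35033 × (+0.0215) = -0.136532
Convexity effect: 0.5 × 48.48879 × (0.0215)² = +0.0112070
ΔP/P ≈ -0.136532 + 0.0112070 = -0.125325 = -12.5325%.

-12.53%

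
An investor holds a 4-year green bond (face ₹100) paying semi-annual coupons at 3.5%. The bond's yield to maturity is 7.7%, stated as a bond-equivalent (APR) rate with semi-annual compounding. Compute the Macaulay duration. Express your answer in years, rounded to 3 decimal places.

Periodic yield y = 0.0385. Discount each cash flow and weight by its period:
  t   CF        PV=CF/(1+0.0385)^t    t·PV
  1         1.75         1.6851         1.6851
  2         1.75         1.6227         3.2453
  3         1.75         1.5625         4.6875
  4         1.75         1.5046         6.0183
  5         1.75         1.4488         7.2440
  6         1.75         1.3951         8.3705
  7         1.75         1.3434         9.4035
  8       101.75        75.2112       601.6895
  Σ                     85.7732       642.3436
Price P = Σ PV = 85.7732.
Macaulay duration = Σ(t·PV) / P = 642.3436 / 85.7732 = 7.48886 half-year periods.
In years: 7.48886 / 2 = 3.74443 years.

3.744 years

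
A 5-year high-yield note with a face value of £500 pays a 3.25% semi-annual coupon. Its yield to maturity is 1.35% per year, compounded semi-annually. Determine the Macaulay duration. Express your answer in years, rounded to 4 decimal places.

4.6732 years

Periodic yield y = 0.00675. Discount each cash flow and weight by its period:
  t   CF        PV=CF/(1+0.00675)^t    t·PV
  1        8.125         8.0705         8.0705
  2        8.125         8.0164        16.0328
  3        8.125         7.9627        23.8880
  4        8.125         7.9093        31.6371
  5        8.125         7.8562        39.2812
  6        8.125         7.8036        46.8214
  7        8.125         7.7513        54.2588
  8        8.125         7.6993        61.5943
  9        8.125         7.6477        68.8289
  10     508.125       475.0663     4,750.6625
  Σ                    545.7832     5,101.0756
Price P = Σ PV = 545.7832.
Macaulay duration = Σ(t·PV) / P = 5,101.0756 / 545.7832 = 9.34634 half-year periods.
In years: 9.34634 / 2 = 4.67317 years.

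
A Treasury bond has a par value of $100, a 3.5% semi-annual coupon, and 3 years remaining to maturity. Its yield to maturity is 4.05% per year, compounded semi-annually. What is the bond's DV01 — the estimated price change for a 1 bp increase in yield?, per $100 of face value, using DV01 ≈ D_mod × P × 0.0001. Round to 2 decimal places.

Periodic yield y = 0.02025.
  t   CF        PV=CF/(1+0.02025)^t    t·PV
  1         1.75         1.7153         1.7153
  2         1.75         1.6812         3.3624
  3         1.75         1.6479         4.9436
  4         1.75         1.6151         6.4606
  5         1.75         1.5831         7.9154
  6       101.75        90.2183       541.3100
  Σ                     98.4609       565.7073
P = 98.4609; D_Mac = 5.74550 half-year periods = 2.87275 yrs; D_mod = 2.81573 yrs.
DV01 ≈ 2.81573 × 98.4609 × 0.0001 = 0.027724.

$0.03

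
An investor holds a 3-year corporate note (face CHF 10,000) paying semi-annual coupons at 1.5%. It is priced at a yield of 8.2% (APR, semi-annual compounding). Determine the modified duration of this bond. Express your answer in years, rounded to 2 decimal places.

2.82 years

Periodic yield y = 0.041. First find Macaulay duration:
  t   CF        PV=CF/(1+0.041)^t    t·PV
  1        75.00        72.0461        72.0461
  2        75.00        69.2086       138.4171
  3        75.00        66.4828       199.4483
  4        75.00        63.8643       255.4573
  5        75.00        61.3490       306.7451
  6    10,075.00     7,916.6360    47,499.8161
  Σ                  8,249.5868    48,471.9300
P = 8,249.5868; Macaulay duration = 48,471.9300 / 8,249.5868 = 5.87568 half-year periods = 2.93784 years.
Modified duration = D_Mac / (1 + y) = 2.93784 / 1.041 = 2.82213 years.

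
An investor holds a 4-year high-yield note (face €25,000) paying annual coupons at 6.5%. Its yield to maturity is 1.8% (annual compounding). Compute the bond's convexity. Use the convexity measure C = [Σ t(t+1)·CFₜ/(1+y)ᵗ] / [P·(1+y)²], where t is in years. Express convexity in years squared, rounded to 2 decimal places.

17.24

With y = 0.018:
  t   CF        PV=CF/(1+0.018)^t    t·PV        t(t+1)·PV
  1     1,625.00     1,596.2672     1,596.2672       3,192.5344
  2     1,625.00     1,568.0424     3,136.0849       9,408.2546
  3     1,625.00     1,540.3167     4,620.9502      18,483.8007
  4    26,625.00    24,791.2545    99,165.0182     495,825.0908
  Σ                 29,495.8809   108,518.3204     526,909.6805
P = 29,495.8809.
Convexity = Σ t(t+1)·PV / [P·(1+y)²] = 526,909.6805 / (29,495.8809 × 1.036324) = 17.23770.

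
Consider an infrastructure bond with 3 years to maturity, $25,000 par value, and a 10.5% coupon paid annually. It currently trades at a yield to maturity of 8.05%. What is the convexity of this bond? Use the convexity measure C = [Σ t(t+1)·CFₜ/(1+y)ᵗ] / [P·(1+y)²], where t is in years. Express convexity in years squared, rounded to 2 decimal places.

With y = 0.0805:
  t   CF        PV=CF/(1+0.0805)^t    t·PV        t(t+1)·PV
  1     2,625.00     2,429.4308     2,429.4308       4,858.8616
  2     2,625.00     2,248.4320     4,496.8641      13,490.5922
  3    27,625.00    21,899.1860    65,697.5581     262,790.2325
  Σ                 26,577.0489    72,623.8530     281,139.6863
P = 26,577.0489.
Convexity = Σ t(t+1)·PV / [P·(1+y)²] = 281,139.6863 / (26,577.0489 × 1.167480) = 9.06079.

9.06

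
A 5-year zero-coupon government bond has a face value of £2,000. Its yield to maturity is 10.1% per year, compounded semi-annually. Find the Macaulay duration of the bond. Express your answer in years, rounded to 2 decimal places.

5.00 years

A zero-coupon bond has a single cash flow at maturity, so its Macaulay duration equals its maturity: 5 years.
(Equivalently: 10 semi-annual periods ÷ 2 = 5 years.)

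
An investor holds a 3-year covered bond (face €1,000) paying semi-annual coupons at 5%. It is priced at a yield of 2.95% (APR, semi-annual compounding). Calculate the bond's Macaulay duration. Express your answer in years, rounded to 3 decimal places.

2.829 years

Periodic yield y = 0.01475. Discount each cash flow and weight by its period:
  t   CF        PV=CF/(1+0.01475)^t    t·PV
  1        25.00        24.6366        24.6366
  2        25.00        24.2785        48.5570
  3        25.00        23.9256        71.7768
  4        25.00        23.5778        94.3113
  5        25.00        23.2351       116.1755
  6     1,025.00       938.7923     5,632.7536
  Σ                  1,058.4459     5,988.2109
Price P = Σ PV = 1,058.4459.
Macaulay duration = Σ(t·PV) / P = 5,988.2109 / 1,058.4459 = 5.65755 half-year periods.
In years: 5.65755 / 2 = 2.82878 years.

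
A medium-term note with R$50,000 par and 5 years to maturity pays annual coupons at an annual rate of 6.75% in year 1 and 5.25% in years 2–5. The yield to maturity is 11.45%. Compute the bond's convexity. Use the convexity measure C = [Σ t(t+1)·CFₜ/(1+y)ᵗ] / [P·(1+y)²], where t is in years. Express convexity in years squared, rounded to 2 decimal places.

With y = 0.1145:
  t   CF        PV=CF/(1+0.1145)^t    t·PV        t(t+1)·PV
  1     3,375.00     3,028.2638     3,028.2638       6,056.5276
  2     2,625.00     2,113.3390     4,226.6779      12,680.0338
  3     2,625.00     1,896.2216     5,688.6648      22,754.6592
  4     2,625.00     1,701.4101     6,805.6406      34,028.2028
  5    52,625.00    30,604.9550   153,024.7748     918,148.6489
  Σ                 39,344.1895   172,774.0219     993,668.0723
P = 39,344.1895.
Convexity = Σ t(t+1)·PV / [P·(1+y)²] = 993,668.0723 / (39,344.1895 × 1.242110) = 20.33296.

20.33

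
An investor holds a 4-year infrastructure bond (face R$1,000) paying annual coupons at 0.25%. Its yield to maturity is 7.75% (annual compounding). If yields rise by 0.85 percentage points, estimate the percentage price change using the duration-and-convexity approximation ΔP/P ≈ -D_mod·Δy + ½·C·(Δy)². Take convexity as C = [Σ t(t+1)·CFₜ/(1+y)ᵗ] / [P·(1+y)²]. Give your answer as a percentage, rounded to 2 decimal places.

-3.08%

With y = 0.0775:
  t   CF        PV=CF/(1+0.0775)^t    t·PV        t(t+1)·PV
  1         2.50         2.3202         2.3202           4.6404
  2         2.50         2.1533         4.3066          12.9198
  3         2.50         1.9984         5.9953          23.9811
  4     1,002.50       743.7299     2,974.9198      14,874.5988
  Σ                    750.2019     2,987.5418      14,916.1401
P = 750.2019; D_Mac = 3.98232 yrs; D_mod = 3.69589 yrs; C = 17.12552.
Duration effect: -3.69589 × (+0.0085) = -0.031415
Convexity effect: 0.5 × 17.12552 × (0.0085)² = +0.0006187
ΔP/P ≈ -0.031415 + 0.0006187 = -0.030796 = -3.0796%.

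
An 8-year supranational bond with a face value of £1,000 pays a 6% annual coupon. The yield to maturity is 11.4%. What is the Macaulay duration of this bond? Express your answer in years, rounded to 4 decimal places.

6.2978 years

Periodic yield y = 0.114. Discount each cash flow and weight by its year:
  t   CF        PV=CF/(1+0.114)^t    t·PV
  1        60.00        53.8600        53.8600
  2        60.00        48.3483        96.6965
  3        60.00        43.4006       130.2018
  4        60.00        38.9592       155.8370
  5        60.00        34.9724       174.8619
  6        60.00        31.3935       188.3612
  7        60.00        28.1809       197.2663
  8     1,060.00       446.9144     3,575.3151
  Σ                    726.0293     4,572.3998
Price P = Σ PV = 726.0293.
Macaulay duration = Σ(t·PV) / P = 4,572.3998 / 726.0293 = 6.29782 years.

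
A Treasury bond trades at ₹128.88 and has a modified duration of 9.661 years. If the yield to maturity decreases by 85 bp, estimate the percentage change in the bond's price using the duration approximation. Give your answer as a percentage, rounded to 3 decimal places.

Duration approximation: ΔP/P ≈ -D_mod · Δy = -9.661 × (-0.0085) = +0.0821185.
As a percentage: +8.21185%.

+8.212%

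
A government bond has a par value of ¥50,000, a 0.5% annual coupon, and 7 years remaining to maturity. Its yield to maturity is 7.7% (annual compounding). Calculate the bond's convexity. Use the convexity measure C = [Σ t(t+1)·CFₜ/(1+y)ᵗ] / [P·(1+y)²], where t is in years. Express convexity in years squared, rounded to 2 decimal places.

47.02

With y = 0.077:
  t   CF        PV=CF/(1+0.077)^t    t·PV        t(t+1)·PV
  1       250.00       232.1263       232.1263         464.2526
  2       250.00       215.5304       431.0609       1,293.1826
  3       250.00       200.1211       600.3633       2,401.4533
  4       250.00       185.8135       743.2539       3,716.2694
  5       250.00       172.5288       862.6438       5,175.8627
  6       250.00       160.1938       961.1630       6,728.1409
  7    50,250.00    29,896.8989   209,278.2924   1,674,226.3391
  Σ                 31,063.2128   213,108.9035   1,694,005.5006
P = 31,063.2128.
Convexity = Σ t(t+1)·PV / [P·(1+y)²] = 1,694,005.5006 / (31,063.2128 × 1.159929) = 47.01506.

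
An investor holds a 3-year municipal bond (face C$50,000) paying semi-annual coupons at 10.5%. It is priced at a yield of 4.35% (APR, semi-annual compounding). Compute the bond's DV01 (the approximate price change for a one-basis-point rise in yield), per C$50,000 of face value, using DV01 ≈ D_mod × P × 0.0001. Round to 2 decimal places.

Periodic yield y = 0.02175.
  t   CF        PV=CF/(1+0.02175)^t    t·PV
  1     2,625.00     2,569.1216     2,569.1216
  2     2,625.00     2,514.4327     5,028.8654
  3     2,625.00     2,460.9079     7,382.7238
  4     2,625.00     2,408.5226     9,634.0903
  5     2,625.00     2,357.2523    11,786.2617
  6    52,625.00    46,251.3305   277,507.9830
  Σ                 58,561.5677   313,909.0459
P = 58,561.5677; D_Mac = 5.36033 half-year periods = 2.68016 yrs; D_mod = 2.62311 yrs.
DV01 ≈ 2.62311 × 58,561.5677 × 0.0001 = 15.361343.

C$15.36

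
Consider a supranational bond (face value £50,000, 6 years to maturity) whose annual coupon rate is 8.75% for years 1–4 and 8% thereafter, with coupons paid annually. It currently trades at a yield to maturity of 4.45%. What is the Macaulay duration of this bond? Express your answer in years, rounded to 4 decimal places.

5.0239 years

Periodic yield y = 0.0445. Discount each cash flow and weight by its year:
  t   CF        PV=CF/(1+0.0445)^t    t·PV
  1     4,375.00     4,188.6070     4,188.6070
  2     4,375.00     4,010.1551     8,020.3102
  3     4,375.00     3,839.3060    11,517.9179
  4     4,375.00     3,675.7357    14,702.9429
  5     4,000.00     3,217.4942    16,087.4709
  6    54,000.00    41,585.6117   249,513.6701
  Σ                 60,516.9096   304,030.9190
Price P = Σ PV = 60,516.9096.
Macaulay duration = Σ(t·PV) / P = 304,030.9190 / 60,516.9096 = 5.02390 years.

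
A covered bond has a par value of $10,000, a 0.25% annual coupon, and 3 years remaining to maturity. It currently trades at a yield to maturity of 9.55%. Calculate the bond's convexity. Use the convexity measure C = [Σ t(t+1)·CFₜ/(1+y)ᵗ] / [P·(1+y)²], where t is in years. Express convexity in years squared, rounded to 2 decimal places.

With y = 0.0955:
  t   CF        PV=CF/(1+0.0955)^t    t·PV        t(t+1)·PV
  1        25.00        22.8206        22.8206          45.6413
  2        25.00        20.8312        41.6625         124.9875
  3    10,025.00     7,625.1297    22,875.3891      91,501.5565
  Σ                  7,668.7816    22,939.8722      91,672.1852
P = 7,668.7816.
Convexity = Σ t(t+1)·PV / [P·(1+y)²] = 91,672.1852 / (7,668.7816 × 1.200120) = 9.96062.

9.96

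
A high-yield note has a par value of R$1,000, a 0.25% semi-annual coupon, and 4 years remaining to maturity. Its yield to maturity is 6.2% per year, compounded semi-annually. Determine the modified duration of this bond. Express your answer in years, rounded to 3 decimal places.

3.860 years

Periodic yield y = 0.031. First find Macaulay duration:
  t   CF        PV=CF/(1+0.031)^t    t·PV
  1         1.25         1.2124         1.2124
  2         1.25         1.1760         2.3519
  3         1.25         1.1406         3.4218
  4         1.25         1.1063         4.4252
  5         1.25         1.0730         5.3652
  6         1.25         1.0408         6.2447
  7         1.25         1.0095         7.0664
  8     1,001.25       784.2837     6,274.2699
  Σ                    792.0423     6,304.3575
P = 792.0423; Macaulay duration = 6,304.3575 / 792.0423 = 7.95962 half-year periods = 3.97981 years.
Modified duration = D_Mac / (1 + y) = 3.97981 / 1.031 = 3.86015 years.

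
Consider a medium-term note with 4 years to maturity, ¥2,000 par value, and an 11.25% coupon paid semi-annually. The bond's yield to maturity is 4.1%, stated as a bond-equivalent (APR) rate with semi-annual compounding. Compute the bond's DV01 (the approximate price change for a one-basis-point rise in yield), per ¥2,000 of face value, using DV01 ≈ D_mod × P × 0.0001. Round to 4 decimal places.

¥0.8435

Periodic yield y = 0.0205.
  t   CF        PV=CF/(1+0.0205)^t    t·PV
  1       112.50       110.2401       110.2401
  2       112.50       108.0256       216.0511
  3       112.50       105.8555       317.5665
  4       112.50       103.7291       414.9163
  5       112.50       101.6453       508.2267
  6       112.50        99.6035       597.6208
  7       112.50        97.6026       683.2183
  8     2,112.50     1,795.9434    14,367.5472
  Σ                  2,522.6450    17,215.3870
P = 2,522.6450; D_Mac = 6.82434 half-year periods = 3.41217 yrs; D_mod = 3.34363 yrs.
DV01 ≈ 3.34363 × 2,522.6450 × 0.0001 = 0.843478.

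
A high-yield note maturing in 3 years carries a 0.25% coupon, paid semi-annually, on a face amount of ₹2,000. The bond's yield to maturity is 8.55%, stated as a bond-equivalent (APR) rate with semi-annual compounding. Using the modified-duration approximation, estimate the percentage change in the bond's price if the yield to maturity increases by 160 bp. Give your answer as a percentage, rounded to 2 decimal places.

-4.59%

Periodic yield y = 0.04275. Modified duration first:
  t   CF        PV=CF/(1+0.04275)^t    t·PV
  1         2.50         2.3975         2.3975
  2         2.50         2.2992         4.5984
  3         2.50         2.2050         6.6149
  4         2.50         2.1146         8.4582
  5         2.50         2.0279        10.1393
  6     2,002.50     1,557.7270     9,346.3617
  Σ                  1,568.7710     9,378.5700
P = 1,568.7710; D_Mac = 5.97829 half-year periods = 2.98915 yrs; D_mod = 2.98915/(1+0.04275) = 2.86660 yrs.
ΔP/P ≈ -D_mod · Δy = -2.86660 × (+0.016) = -0.045866 = -4.5866%.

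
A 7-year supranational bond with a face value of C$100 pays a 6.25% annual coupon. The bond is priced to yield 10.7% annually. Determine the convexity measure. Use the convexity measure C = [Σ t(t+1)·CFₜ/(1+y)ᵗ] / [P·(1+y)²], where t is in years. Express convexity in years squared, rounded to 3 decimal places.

With y = 0.107:
  t   CF        PV=CF/(1+0.107)^t    t·PV        t(t+1)·PV
  1         6.25         5.6459         5.6459          11.2918
  2         6.25         5.1002        10.2003          30.6010
  3         6.25         4.6072        13.8216          55.2864
  4         6.25         4.1619        16.6475          83.2376
  5         6.25         3.7596        18.7980         112.7881
  6         6.25         3.3962        20.3772         142.6407
  7       106.25        52.1550       365.0847       2,920.6776
  Σ                     78.8259       450.5753       3,356.5232
P = 78.8259.
Convexity = Σ t(t+1)·PV / [P·(1+y)²] = 3,356.5232 / (78.8259 × 1.225449) = 34.74765.

34.748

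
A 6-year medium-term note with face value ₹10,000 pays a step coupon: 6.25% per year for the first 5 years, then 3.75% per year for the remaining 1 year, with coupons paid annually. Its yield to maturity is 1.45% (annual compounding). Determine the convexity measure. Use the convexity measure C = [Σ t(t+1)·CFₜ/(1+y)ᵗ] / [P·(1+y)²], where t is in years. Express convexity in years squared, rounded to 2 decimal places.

34.25

With y = 0.0145:
  t   CF        PV=CF/(1+0.0145)^t    t·PV        t(t+1)·PV
  1       625.00       616.0670       616.0670       1,232.1341
  2       625.00       607.2617     1,214.5235       3,643.5704
  3       625.00       598.5823     1,795.7469       7,182.9875
  4       625.00       590.0269     2,360.1076      11,800.5380
  5       625.00       581.5938     2,907.9689      17,447.8137
  6    10,375.00     9,516.4681    57,098.8087     399,691.6611
  Σ                 12,509.9999    65,993.2226     440,998.7048
P = 12,509.9999.
Convexity = Σ t(t+1)·PV / [P·(1+y)²] = 440,998.7048 / (12,509.9999 × 1.029210) = 34.25121.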